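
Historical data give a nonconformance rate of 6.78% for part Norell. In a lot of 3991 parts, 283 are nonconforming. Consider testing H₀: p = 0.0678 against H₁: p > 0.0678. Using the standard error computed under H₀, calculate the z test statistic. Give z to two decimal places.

z = 0.78

p̂ = 283/3991 = 0.07091.
Under H₀, SE = √(0.0678·0.9322/3991) = √(1.58364e-05) = 0.00398.
z = (0.07091 − 0.0678)/0.00398 = 0.00311/0.00398 = 0.78.
p-value = P(Z > 0.781) ≈ 0.2173.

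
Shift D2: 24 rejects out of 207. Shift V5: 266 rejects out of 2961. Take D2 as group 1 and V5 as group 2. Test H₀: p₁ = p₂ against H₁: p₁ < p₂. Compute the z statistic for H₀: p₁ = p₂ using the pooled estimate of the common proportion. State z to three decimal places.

z = 1.259

p̂₁ = 24/207 = 0.115942, p̂₂ = 266/2961 = 0.089835.
Pooled p̂ = (24+266)/(207+2961) = 290/3168 = 0.091540.
SE = √(p̂(1−p̂)(1/n₁+1/n₂)) = √(0.091540·0.908460·0.00516864) = √(0.000429828) = 0.020732.
z = (0.115942 − 0.089835)/0.020732 = 0.026107/0.020732 = 1.259.
p-value = P(Z < 1.259) ≈ 0.8960.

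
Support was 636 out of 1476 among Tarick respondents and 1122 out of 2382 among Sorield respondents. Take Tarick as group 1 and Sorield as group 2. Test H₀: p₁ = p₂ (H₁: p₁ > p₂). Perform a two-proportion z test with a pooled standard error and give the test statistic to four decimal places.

p̂₁ = 636/1476 ≈ 0.430894, p̂₂ = 1122/2382 ≈ 0.471033.
Pooled p̂ = (636+1122)/(1476+2382) = 1758/3858 = 0.455677.
SE = √(p̂(1−p̂)(1/n₁+1/n₂)) = √(0.455677·0.544323·0.00109732) = √(0.000272175) = 0.016498.
z = (0.430894 − 0.471033)/0.016498 = -0.040139/0.016498 = -2.4330.
p-value = P(Z > -2.433) ≈ 0.9925.

z = -2.4330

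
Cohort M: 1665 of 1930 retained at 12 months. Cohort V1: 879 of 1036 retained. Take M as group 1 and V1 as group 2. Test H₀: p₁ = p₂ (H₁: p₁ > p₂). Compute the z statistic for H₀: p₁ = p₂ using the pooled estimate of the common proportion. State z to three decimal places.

z = 1.058

p̂₁ = 1665/1930 ≈ 0.86269, p̂₂ = 879/1036 ≈ 0.84846.
Pooled p̂ = (1665+879)/(1930+1036) = 2544/2966 = 0.85772.
SE = √(p̂(1−p̂)(1/n₁+1/n₂)) = √(0.85772·0.14228·0.00148339) = √(0.000181026) = 0.01345.
z = (0.86269 − 0.84846)/0.01345 = 0.01423/0.01345 = 1.058.
p-value = P(Z > 1.058) ≈ 0.1450.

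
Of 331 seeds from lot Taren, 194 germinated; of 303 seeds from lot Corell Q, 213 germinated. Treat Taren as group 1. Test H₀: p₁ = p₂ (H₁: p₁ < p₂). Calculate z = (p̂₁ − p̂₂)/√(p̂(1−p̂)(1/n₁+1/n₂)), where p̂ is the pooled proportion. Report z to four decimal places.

z = -3.0659

p̂₁ = 194/331 ≈ 0.586103, p̂₂ = 213/303 ≈ 0.702970.
Pooled p̂ = (194+213)/(331+303) = 407/634 = 0.641956.
SE = √(p̂(1−p̂)(1/n₁+1/n₂)) = √(0.641956·0.358044·0.00632148) = √(0.00145298) = 0.038118.
z = (0.586103 − 0.702970)/0.038118 = -0.116867/0.038118 = -3.0659.
p-value = P(Z < -3.066) ≈ 0.0011.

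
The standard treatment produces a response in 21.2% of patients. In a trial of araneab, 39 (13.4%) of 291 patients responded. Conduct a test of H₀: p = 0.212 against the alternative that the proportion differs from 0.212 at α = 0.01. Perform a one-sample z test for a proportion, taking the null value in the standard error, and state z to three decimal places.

p̂ = 39/291 = 0.13402.
SE = √(p₀(1−p₀)/n) = √(0.16706/291) = 0.02396.
z = (0.13402 − 0.212)/0.02396 = -0.07798/0.02396 = -3.255.
Two-sided p-value ≈ 2·Φ(−3.255) = 0.0011, so at α = 0.01 we reject H₀.

z = -3.255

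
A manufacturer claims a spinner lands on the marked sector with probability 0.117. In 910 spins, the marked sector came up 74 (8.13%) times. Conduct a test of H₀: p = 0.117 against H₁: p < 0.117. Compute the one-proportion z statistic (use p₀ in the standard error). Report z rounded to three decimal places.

z = -3.349

p̂ = 74/910 ≈ 0.081319.
Standard error under H₀: √(0.117×0.883/910) = 0.010655.
z = (0.081319 − 0.117)/0.010655 = -0.035681/0.010655 = -3.349.
p-value = P(Z < -3.349) ≈ 0.0004.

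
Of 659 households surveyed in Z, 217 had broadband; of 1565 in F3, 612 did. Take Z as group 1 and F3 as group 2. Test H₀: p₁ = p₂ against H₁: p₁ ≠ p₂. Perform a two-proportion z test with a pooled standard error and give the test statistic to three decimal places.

z = -2.751

p̂₁ = 217/659 = 0.32929, p̂₂ = 612/1565 = 0.39105.
Pooled p̂ = (217+612)/(659+1565) = 829/2224 = 0.37275.
SE = √(0.233808 × 0.00215643) = 0.02245.
z = (0.32929 − 0.39105)/0.02245 = -0.06176/0.02245 = -2.751.
p-value = 2·P(Z > 2.751) ≈ 0.0059.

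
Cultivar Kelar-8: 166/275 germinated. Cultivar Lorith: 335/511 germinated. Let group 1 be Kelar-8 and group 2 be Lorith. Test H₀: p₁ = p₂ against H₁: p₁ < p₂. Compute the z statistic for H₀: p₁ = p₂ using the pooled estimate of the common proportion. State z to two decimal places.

p̂₁ = 166/275 = 0.6036, p̂₂ = 335/511 = 0.6556.
Pooled p̂ = (166+335)/(275+511) = 501/786 = 0.6374.
SE = √(0.23112 × 0.00559331) = 0.0360.
z = (0.6036 − 0.6556)/0.0360 = -0.0520/0.0360 = -1.44.

z = -1.44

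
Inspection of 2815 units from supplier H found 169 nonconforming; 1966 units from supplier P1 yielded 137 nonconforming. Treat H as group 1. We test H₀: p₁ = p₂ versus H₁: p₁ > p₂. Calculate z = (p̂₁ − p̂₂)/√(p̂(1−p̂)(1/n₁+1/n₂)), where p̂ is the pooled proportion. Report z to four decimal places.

p̂₁ = 169/2815 = 0.060036, p̂₂ = 137/1966 = 0.069685.
Pooled p̂ = (169+137)/(2815+1966) = 306/4781 = 0.064003.
SE = √(0.0599069 × 0.000863887) = 0.007194.
z = (0.060036 − 0.069685)/0.007194 = -0.009649/0.007194 = -1.3413.
p-value = P(Z > -1.341) ≈ 0.9101.

z = -1.3413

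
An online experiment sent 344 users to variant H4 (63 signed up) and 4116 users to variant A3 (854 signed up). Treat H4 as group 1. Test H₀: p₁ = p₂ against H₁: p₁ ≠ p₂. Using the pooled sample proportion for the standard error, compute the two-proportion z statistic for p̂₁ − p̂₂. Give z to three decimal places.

z = -1.073

p̂₁ = 63/344 = 0.18314, p̂₂ = 854/4116 = 0.20748.
Pooled p̂ = (63+854)/(344+4116) = 917/4460 = 0.20561.
SE = √(0.163332 × 0.00314993) = 0.02268.
z = (0.18314 − 0.20748)/0.02268 = -0.02434/0.02268 = -1.073.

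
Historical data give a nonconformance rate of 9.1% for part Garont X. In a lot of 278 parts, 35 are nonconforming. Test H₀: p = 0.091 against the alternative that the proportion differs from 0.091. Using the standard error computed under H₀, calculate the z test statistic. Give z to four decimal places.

z = 2.0232

p̂ = 35/278 ≈ 0.1258993.
SE = √(p₀(1−p₀)/n) = √(0.082719/278) = 0.0172496.
z = (0.1258993 − 0.091)/0.0172496 = 0.0348993/0.0172496 = 2.0232.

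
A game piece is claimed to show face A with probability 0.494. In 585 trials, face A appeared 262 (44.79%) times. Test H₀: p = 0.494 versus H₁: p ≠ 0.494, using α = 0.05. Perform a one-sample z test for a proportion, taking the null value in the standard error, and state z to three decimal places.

p̂ = 262/585 = 0.44786.
SE = √(p₀(1−p₀)/n) = √(0.24996/585) = 0.02067.
z = (0.44786 − 0.494)/0.02067 = -0.04614/0.02067 = -2.232.
p-value = 2·P(Z > 2.232) ≈ 0.0256. With α = 0.05, reject H₀.

z = -2.232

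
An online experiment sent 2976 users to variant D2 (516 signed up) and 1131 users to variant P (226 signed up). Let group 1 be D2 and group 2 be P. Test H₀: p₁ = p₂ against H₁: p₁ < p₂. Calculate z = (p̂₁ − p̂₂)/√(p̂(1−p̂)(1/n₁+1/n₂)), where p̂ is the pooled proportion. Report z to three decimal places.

z = -1.967

p̂₁ = 516/2976 ≈ 0.17339, p̂₂ = 226/1131 ≈ 0.19982.
Pooled p̂ = (516+226)/(2976+1131) = 742/4107 = 0.18067.
SE = √(0.148027 × 0.00122019) = 0.01344.
z = (0.17339 − 0.19982)/0.01344 = -0.02643/0.01344 = -1.967.
p-value = P(Z < -1.967) ≈ 0.0246.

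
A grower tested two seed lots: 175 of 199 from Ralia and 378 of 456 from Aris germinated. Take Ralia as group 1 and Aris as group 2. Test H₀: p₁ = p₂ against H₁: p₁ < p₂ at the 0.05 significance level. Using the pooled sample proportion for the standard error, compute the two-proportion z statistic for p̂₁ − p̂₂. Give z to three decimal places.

p̂₁ = 175/199 ≈ 0.879397, p̂₂ = 378/456 ≈ 0.828947.
Pooled p̂ = (175+378)/(199+456) = 553/655 = 0.844275.
SE = √(p̂(1−p̂)(1/n₁+1/n₂)) = √(0.844275·0.155725·0.00721811) = √(0.000949) = 0.030806.
z = (0.879397 − 0.828947)/0.030806 = 0.050450/0.030806 = 1.638.
p-value = P(Z < 1.638) ≈ 0.9493. With α = 0.05, fail to reject H₀.

z = 1.638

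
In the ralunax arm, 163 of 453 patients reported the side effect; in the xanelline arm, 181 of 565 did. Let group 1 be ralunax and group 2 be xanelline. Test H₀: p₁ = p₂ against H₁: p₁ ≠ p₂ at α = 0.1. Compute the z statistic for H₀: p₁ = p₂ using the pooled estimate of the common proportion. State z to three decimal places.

z = 1.323

p̂₁ = 163/453 = 0.35982, p̂₂ = 181/565 = 0.32035.
Pooled p̂ = (163+181)/(453+565) = 344/1018 = 0.33792.
SE = √(p̂(1−p̂)(1/n₁+1/n₂)) = √(0.33792·0.66208·0.00397742) = √(0.000889865) = 0.02983.
z = (0.35982 − 0.32035)/0.02983 = 0.03947/0.02983 = 1.323.
p-value = 2·P(Z > 1.323) ≈ 0.1858; since p > α = 0.1, fail to reject H₀.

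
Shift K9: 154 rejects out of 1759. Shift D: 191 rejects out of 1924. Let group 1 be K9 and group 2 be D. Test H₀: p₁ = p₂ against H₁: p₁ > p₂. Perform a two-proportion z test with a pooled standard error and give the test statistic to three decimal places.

p̂₁ = 154/1759 = 0.08755, p̂₂ = 191/1924 = 0.09927.
Pooled p̂ = (154+191)/(1759+1924) = 345/3683 = 0.09367.
SE = √(0.0848989 × 0.00108826) = 0.00961.
z = (0.08755 − 0.09927)/0.00961 = -0.01172/0.00961 = -1.220.
p-value = P(Z > -1.220) ≈ 0.8887.

z = -1.220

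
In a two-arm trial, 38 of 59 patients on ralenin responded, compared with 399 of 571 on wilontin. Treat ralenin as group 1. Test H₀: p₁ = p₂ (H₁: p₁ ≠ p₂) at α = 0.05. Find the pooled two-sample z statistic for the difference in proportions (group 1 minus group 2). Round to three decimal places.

z = -0.868

p̂₁ = 38/59 = 0.64407, p̂₂ = 399/571 = 0.69877.
Pooled p̂ = (38+399)/(59+571) = 437/630 = 0.69365.
SE = √(p̂(1−p̂)(1/n₁+1/n₂)) = √(0.69365·0.30635·0.0187005) = √(0.00397384) = 0.06304.
z = (0.64407 − 0.69877)/0.06304 = -0.05470/0.06304 = -0.868.
Two-sided p-value ≈ 2·Φ(−0.868) = 0.3855, so at α = 0.05 we fail to reject H₀.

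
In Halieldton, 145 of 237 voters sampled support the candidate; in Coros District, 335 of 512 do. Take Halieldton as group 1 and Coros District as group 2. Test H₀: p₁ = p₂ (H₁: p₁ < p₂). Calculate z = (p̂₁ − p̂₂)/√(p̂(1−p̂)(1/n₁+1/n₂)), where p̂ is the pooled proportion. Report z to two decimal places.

z = -1.13

p̂₁ = 145/237 ≈ 0.6118, p̂₂ = 335/512 ≈ 0.6543.
Pooled p̂ = (145+335)/(237+512) = 480/749 = 0.6409.
SE = √(0.23016 × 0.00617253) = 0.0377.
z = (0.6118 − 0.6543)/0.0377 = -0.0425/0.0377 = -1.13.
p-value = P(Z < -1.127) ≈ 0.1298.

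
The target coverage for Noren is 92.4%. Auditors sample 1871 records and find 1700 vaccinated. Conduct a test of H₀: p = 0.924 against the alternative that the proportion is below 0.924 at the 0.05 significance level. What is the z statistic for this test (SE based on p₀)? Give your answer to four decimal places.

p̂ = 1700/1871 ≈ 0.9086050.
Standard error under H₀: √(0.924×0.076/1871) = 0.0061264.
z = (0.9086050 − 0.924)/0.0061264 = -0.0153950/0.0061264 = -2.5129.
p-value = P(Z < -2.513) ≈ 0.0060, so at α = 0.05 we reject H₀.

z = -2.5129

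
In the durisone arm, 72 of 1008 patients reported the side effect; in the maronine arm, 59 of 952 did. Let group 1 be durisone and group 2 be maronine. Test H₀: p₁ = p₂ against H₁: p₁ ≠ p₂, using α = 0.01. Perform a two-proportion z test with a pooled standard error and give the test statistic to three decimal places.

z = 0.838

p̂₁ = 72/1008 ≈ 0.07143, p̂₂ = 59/952 ≈ 0.06197.
Pooled p̂ = (72+59)/(1008+952) = 131/1960 = 0.06684.
SE = √(p̂(1−p̂)(1/n₁+1/n₂)) = √(0.06684·0.93316·0.00204248) = √(0.000127389) = 0.01129.
z = (0.07143 − 0.06197)/0.01129 = 0.00946/0.01129 = 0.838.
Two-sided p-value ≈ 2·Φ(−0.838) = 0.4023; since p > α = 0.01, fail to reject H₀.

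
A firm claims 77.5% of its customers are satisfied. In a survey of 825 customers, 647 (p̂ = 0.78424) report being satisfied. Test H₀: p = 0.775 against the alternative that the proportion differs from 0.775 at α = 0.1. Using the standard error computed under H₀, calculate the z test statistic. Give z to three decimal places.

p̂ = 647/825 ≈ 0.784242.
SE = √(p₀(1−p₀)/n) = √(0.17437/825) = 0.014538.
z = (0.784242 − 0.775)/0.014538 = 0.009242/0.014538 = 0.636.
p-value = 2·P(Z > 0.636) ≈ 0.5250, so at α = 0.1 we fail to reject H₀.

z = 0.636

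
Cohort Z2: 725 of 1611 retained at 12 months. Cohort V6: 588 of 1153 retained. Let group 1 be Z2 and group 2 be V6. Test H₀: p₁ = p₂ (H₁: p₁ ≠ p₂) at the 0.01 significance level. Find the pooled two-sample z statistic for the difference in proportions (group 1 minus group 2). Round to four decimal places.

p̂₁ = 725/1611 = 0.4500310, p̂₂ = 588/1153 = 0.5099740.
Pooled p̂ = (725+588)/(1611+1153) = 1313/2764 = 0.4750362.
SE = √(0.249377 × 0.00148804) = 0.0192635.
z = (0.4500310 − 0.5099740)/0.0192635 = -0.0599430/0.0192635 = -3.1117.
p-value = 2·P(Z > 3.112) ≈ 0.0019; since p < α = 0.01, reject H₀.

z = -3.1117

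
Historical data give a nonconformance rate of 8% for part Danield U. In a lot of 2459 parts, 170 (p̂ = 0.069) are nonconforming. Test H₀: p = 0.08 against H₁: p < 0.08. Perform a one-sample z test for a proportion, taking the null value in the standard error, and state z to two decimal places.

z = -1.99

p̂ = 170/2459 = 0.06913.
Under H₀, SE = √(0.08·0.92/2459) = √(2.99309e-05) = 0.00547.
z = (0.06913 − 0.08)/0.00547 = -0.01087/0.00547 = -1.99.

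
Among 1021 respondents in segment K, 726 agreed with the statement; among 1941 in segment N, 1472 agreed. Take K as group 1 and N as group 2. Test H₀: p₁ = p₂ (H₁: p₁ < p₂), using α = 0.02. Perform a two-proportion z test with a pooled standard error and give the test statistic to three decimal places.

p̂₁ = 726/1021 ≈ 0.71107, p̂₂ = 1472/1941 ≈ 0.75837.
Pooled p̂ = (726+1472)/(1021+1941) = 2198/2962 = 0.74207.
SE = √(0.191404 × 0.00149463) = 0.01691.
z = (0.71107 − 0.75837)/0.01691 = -0.04730/0.01691 = -2.797.
p-value = P(Z < -2.797) ≈ 0.0026, so at α = 0.02 we reject H₀.

z = -2.797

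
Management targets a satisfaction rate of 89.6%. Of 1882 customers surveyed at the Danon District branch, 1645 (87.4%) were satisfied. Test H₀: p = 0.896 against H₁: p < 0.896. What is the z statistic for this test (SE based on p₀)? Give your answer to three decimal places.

z = -3.117

p̂ = 1645/1882 ≈ 0.8740701.
Standard error under H₀: √(0.896×0.104/1882) = 0.0070366.
z = (0.8740701 − 0.896)/0.0070366 = -0.0219299/0.0070366 = -3.117.
p-value = P(Z < -3.117) ≈ 0.0009.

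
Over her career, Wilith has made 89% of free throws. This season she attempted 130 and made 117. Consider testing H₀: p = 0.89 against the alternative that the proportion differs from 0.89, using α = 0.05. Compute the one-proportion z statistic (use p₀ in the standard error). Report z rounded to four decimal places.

z = 0.3644

p̂ = 117/130 ≈ 0.900000.
Under H₀, SE = √(0.89·0.11/130) = √(0.000753077) = 0.027442.
z = (0.900000 − 0.89)/0.027442 = 0.010000/0.027442 = 0.3644.
p-value = 2·P(Z > 0.364) ≈ 0.7156. With α = 0.05, fail to reject H₀.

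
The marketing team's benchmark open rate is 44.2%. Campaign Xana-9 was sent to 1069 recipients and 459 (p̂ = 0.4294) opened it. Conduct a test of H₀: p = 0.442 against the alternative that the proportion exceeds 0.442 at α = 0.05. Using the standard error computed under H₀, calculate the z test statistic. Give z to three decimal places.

z = -0.831

p̂ = 459/1069 = 0.42937.
Under H₀, SE = √(0.442·0.558/1069) = √(0.000230717) = 0.01519.
z = (0.42937 − 0.442)/0.01519 = -0.01263/0.01519 = -0.831.
p-value = P(Z > -0.831) ≈ 0.7971, so at α = 0.05 we fail to reject H₀.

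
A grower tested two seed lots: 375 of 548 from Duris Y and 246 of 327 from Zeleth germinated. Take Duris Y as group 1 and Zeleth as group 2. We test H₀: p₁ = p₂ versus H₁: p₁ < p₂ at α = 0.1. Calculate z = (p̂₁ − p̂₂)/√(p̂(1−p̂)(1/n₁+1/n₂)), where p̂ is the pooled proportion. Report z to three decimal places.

p̂₁ = 375/548 ≈ 0.684307, p̂₂ = 246/327 ≈ 0.752294.
Pooled p̂ = (375+246)/(548+327) = 621/875 = 0.709714.
SE = √(0.20602 × 0.00488292) = 0.031717.
z = (0.684307 − 0.752294)/0.031717 = -0.067987/0.031717 = -2.144.
p-value = P(Z < -2.144) ≈ 0.0160; since p < α = 0.1, reject H₀.

z = -2.144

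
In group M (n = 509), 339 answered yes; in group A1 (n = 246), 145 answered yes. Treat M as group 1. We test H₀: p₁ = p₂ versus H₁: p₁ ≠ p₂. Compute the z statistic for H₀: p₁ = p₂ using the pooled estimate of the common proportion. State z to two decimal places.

p̂₁ = 339/509 = 0.6660, p̂₂ = 145/246 = 0.5894.
Pooled p̂ = (339+145)/(509+246) = 484/755 = 0.6411.
SE = √(0.230102 × 0.00602968) = 0.0372.
z = (0.6660 − 0.5894)/0.0372 = 0.0766/0.0372 = 2.06.

z = 2.06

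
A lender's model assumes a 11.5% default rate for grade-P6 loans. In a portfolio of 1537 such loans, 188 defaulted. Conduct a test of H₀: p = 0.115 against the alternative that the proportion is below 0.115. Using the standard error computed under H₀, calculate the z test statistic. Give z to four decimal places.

z = 0.8991

p̂ = 188/1537 = 0.122316.
Under H₀, SE = √(0.115·0.885/1537) = √(6.62167e-05) = 0.008137.
z = (0.122316 − 0.115)/0.008137 = 0.007316/0.008137 = 0.8991.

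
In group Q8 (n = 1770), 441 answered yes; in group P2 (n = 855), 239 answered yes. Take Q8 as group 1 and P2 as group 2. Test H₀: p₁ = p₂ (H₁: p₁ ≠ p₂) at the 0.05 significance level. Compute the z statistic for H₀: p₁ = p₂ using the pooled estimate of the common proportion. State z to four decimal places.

z = -1.6650

p̂₁ = 441/1770 = 0.2491525, p̂₂ = 239/855 = 0.2795322.
Pooled p̂ = (441+239)/(1770+855) = 680/2625 = 0.2590476.
SE = √(p̂(1−p̂)(1/n₁+1/n₂)) = √(0.2590476·0.7409524·0.00173456) = √(0.000332935) = 0.0182465.
z = (0.2491525 − 0.2795322)/0.0182465 = -0.0303797/0.0182465 = -1.6650.
p-value = 2·P(Z > 1.665) ≈ 0.0959, so at α = 0.05 we fail to reject H₀.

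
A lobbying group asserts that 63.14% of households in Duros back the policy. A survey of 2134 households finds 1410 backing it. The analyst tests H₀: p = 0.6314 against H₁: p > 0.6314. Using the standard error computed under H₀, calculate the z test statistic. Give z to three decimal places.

p̂ = 1410/2134 = 0.66073.
Under H₀, SE = √(0.6314·0.3686/2134) = √(0.00010906) = 0.01044.
z = (0.66073 − 0.6314)/0.01044 = 0.02933/0.01044 = 2.809.

z = 2.809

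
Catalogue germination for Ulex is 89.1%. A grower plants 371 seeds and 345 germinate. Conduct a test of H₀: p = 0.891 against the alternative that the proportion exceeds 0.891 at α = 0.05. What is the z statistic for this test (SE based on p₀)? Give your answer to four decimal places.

z = 2.4055

p̂ = 345/371 ≈ 0.9299191.
SE = √(p₀(1−p₀)/n) = √(0.097119/371) = 0.0161795.
z = (0.9299191 − 0.891)/0.0161795 = 0.0389191/0.0161795 = 2.4055.
p-value = P(Z > 2.405) ≈ 0.0081. With α = 0.05, reject H₀.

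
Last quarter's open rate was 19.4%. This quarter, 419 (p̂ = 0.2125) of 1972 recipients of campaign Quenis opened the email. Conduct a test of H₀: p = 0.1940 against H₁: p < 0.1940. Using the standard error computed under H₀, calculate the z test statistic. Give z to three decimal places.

p̂ = 419/1972 = 0.21247.
Under H₀, SE = √(0.194·0.806/1972) = √(7.92921e-05) = 0.00890.
z = (0.21247 − 0.194)/0.00890 = 0.01847/0.00890 = 2.075.

z = 2.075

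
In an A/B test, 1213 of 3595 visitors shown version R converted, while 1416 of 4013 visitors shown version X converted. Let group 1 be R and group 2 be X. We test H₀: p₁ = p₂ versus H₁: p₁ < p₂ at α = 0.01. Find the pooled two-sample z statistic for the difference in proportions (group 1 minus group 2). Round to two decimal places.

p̂₁ = 1213/3595 = 0.33741, p̂₂ = 1416/4013 = 0.35285.
Pooled p̂ = (1213+1416)/(3595+4013) = 2629/7608 = 0.34556.
SE = √(0.226147 × 0.000527354) = 0.01092.
z = (0.33741 − 0.35285)/0.01092 = -0.01544/0.01092 = -1.41.
p-value = P(Z < -1.414) ≈ 0.0787; since p > α = 0.01, fail to reject H₀.

z = -1.41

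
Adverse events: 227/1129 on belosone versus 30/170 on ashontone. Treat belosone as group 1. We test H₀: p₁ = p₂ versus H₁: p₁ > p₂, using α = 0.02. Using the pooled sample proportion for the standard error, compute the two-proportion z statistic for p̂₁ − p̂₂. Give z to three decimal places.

p̂₁ = 227/1129 ≈ 0.20106, p̂₂ = 30/170 ≈ 0.17647.
Pooled p̂ = (227+30)/(1129+170) = 257/1299 = 0.19784.
SE = √(0.158702 × 0.00676809) = 0.03277.
z = (0.20106 − 0.17647)/0.03277 = 0.02459/0.03277 = 0.750.
p-value = P(Z > 0.750) ≈ 0.2265; since p > α = 0.02, fail to reject H₀.

z = 0.750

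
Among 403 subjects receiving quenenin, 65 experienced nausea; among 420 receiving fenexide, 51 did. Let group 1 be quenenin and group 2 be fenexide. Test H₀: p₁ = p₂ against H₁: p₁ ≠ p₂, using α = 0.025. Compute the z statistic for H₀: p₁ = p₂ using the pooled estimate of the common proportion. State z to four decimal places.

p̂₁ = 65/403 ≈ 0.161290, p̂₂ = 51/420 ≈ 0.121429.
Pooled p̂ = (65+51)/(403+420) = 116/823 = 0.140948.
SE = √(0.121081 × 0.00486234) = 0.024264.
z = (0.161290 − 0.121429)/0.024264 = 0.039861/0.024264 = 1.6428.
Two-sided p-value ≈ 2·Φ(−1.643) = 0.1004, so at α = 0.025 we fail to reject H₀.

z = 1.6428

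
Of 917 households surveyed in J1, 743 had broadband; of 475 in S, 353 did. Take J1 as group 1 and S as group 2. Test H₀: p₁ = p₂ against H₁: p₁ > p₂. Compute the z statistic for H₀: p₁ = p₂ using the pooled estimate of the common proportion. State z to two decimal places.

p̂₁ = 743/917 = 0.8103, p̂₂ = 353/475 = 0.7432.
Pooled p̂ = (743+353)/(917+475) = 1096/1392 = 0.7874.
SE = √(p̂(1−p̂)(1/n₁+1/n₂)) = √(0.7874·0.2126·0.00319578) = √(0.000535057) = 0.0231.
z = (0.8103 − 0.7432)/0.0231 = 0.0671/0.0231 = 2.90.
p-value = P(Z > 2.901) ≈ 0.0019.

z = 2.90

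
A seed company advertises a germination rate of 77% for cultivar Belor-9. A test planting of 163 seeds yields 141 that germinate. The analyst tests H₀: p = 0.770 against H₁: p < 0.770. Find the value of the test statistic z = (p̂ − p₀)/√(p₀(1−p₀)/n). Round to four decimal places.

p̂ = 141/163 ≈ 0.865031.
Under H₀, SE = √(0.77·0.23/163) = √(0.0010865) = 0.032962.
z = (0.865031 − 0.77)/0.032962 = 0.095031/0.032962 = 2.8830.

z = 2.8830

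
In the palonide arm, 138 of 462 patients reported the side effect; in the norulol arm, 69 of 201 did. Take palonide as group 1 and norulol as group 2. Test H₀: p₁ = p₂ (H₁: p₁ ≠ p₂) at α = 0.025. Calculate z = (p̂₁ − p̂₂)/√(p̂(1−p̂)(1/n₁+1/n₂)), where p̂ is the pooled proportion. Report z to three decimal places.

z = -1.139

p̂₁ = 138/462 = 0.298701, p̂₂ = 69/201 = 0.343284.
Pooled p̂ = (138+69)/(462+201) = 207/663 = 0.312217.
SE = √(0.214738 × 0.00713963) = 0.039155.
z = (0.298701 − 0.343284)/0.039155 = -0.044583/0.039155 = -1.139.
Two-sided p-value ≈ 2·Φ(−1.139) = 0.2549. With α = 0.025, fail to reject H₀.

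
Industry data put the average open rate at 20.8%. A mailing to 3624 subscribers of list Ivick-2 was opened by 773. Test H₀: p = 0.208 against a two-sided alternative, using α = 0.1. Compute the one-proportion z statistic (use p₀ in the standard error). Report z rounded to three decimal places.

p̂ = 773/3624 = 0.21330.
SE = √(p₀(1−p₀)/n) = √(0.16474/3624) = 0.00674.
z = (0.21330 − 0.208)/0.00674 = 0.00530/0.00674 = 0.786.
p-value = 2·P(Z > 0.786) ≈ 0.4318, so at α = 0.1 we fail to reject H₀.

z = 0.786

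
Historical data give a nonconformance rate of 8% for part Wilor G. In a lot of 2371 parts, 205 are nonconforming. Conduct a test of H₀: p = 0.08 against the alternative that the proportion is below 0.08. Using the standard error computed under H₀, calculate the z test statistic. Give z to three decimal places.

p̂ = 205/2371 = 0.08646.
Under H₀, SE = √(0.08·0.92/2371) = √(3.10418e-05) = 0.00557.
z = (0.08646 − 0.08)/0.00557 = 0.00646/0.00557 = 1.160.
p-value = P(Z < 1.160) ≈ 0.8769.

z = 1.160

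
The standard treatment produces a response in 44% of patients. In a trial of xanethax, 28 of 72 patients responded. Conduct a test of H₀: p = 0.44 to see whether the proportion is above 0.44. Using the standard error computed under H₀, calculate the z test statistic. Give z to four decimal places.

z = -0.8737

p̂ = 28/72 ≈ 0.388889.
Under H₀, SE = √(0.44·0.56/72) = √(0.00342222) = 0.058500.
z = (0.388889 − 0.44)/0.058500 = -0.051111/0.058500 = -0.8737.
p-value = P(Z > -0.874) ≈ 0.8089.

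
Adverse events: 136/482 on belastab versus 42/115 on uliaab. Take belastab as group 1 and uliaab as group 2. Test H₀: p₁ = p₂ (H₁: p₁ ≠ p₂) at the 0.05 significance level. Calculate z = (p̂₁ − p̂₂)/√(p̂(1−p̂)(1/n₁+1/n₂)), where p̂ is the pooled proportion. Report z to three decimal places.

p̂₁ = 136/482 = 0.28216, p̂₂ = 42/115 = 0.36522.
Pooled p̂ = (136+42)/(482+115) = 178/597 = 0.29816.
SE = √(0.20926 × 0.0107703) = 0.04747.
z = (0.28216 − 0.36522)/0.04747 = -0.08306/0.04747 = -1.750.
p-value = 2·P(Z > 1.750) ≈ 0.0802, so at α = 0.05 we fail to reject H₀.

z = -1.750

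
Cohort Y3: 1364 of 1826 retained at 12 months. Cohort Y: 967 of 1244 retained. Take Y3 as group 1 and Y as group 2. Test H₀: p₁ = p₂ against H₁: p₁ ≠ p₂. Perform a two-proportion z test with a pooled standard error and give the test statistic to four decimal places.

p̂₁ = 1364/1826 ≈ 0.746988, p̂₂ = 967/1244 ≈ 0.777331.
Pooled p̂ = (1364+967)/(1826+1244) = 2331/3070 = 0.759283.
SE = √(0.182772 × 0.0013515) = 0.015717.
z = (0.746988 − 0.777331)/0.015717 = -0.030343/0.015717 = -1.9306.
Two-sided p-value ≈ 2·Φ(−1.931) = 0.0535.

z = -1.9306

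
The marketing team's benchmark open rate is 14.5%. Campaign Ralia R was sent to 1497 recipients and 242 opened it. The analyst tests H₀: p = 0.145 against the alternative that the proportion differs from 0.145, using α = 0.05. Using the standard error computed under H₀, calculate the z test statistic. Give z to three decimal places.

z = 1.830

p̂ = 242/1497 = 0.161657.
Standard error under H₀: √(0.145×0.855/1497) = 0.009100.
z = (0.161657 − 0.145)/0.009100 = 0.016657/0.009100 = 1.830.
p-value = 2·P(Z > 1.830) ≈ 0.0672, so at α = 0.05 we fail to reject H₀.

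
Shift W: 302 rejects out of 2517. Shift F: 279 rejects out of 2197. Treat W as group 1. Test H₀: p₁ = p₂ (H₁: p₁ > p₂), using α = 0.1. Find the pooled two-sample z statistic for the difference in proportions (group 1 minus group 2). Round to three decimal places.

p̂₁ = 302/2517 ≈ 0.11998, p̂₂ = 279/2197 ≈ 0.12699.
Pooled p̂ = (302+279)/(2517+2197) = 581/4714 = 0.12325.
SE = √(p̂(1−p̂)(1/n₁+1/n₂)) = √(0.12325·0.87675·0.000852465) = √(9.21168e-05) = 0.00960.
z = (0.11998 − 0.12699)/0.00960 = -0.00701/0.00960 = -0.730.
p-value = P(Z > -0.730) ≈ 0.7673; since p > α = 0.1, fail to reject H₀.

z = -0.730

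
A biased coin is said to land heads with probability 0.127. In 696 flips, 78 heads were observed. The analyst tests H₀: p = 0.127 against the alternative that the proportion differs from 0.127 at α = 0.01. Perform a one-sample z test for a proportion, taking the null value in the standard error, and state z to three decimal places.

z = -1.183

p̂ = 78/696 ≈ 0.11207.
Standard error under H₀: √(0.127×0.873/696) = 0.01262.
z = (0.11207 − 0.127)/0.01262 = -0.01493/0.01262 = -1.183.
p-value = 2·P(Z > 1.183) ≈ 0.2368. With α = 0.01, fail to reject H₀.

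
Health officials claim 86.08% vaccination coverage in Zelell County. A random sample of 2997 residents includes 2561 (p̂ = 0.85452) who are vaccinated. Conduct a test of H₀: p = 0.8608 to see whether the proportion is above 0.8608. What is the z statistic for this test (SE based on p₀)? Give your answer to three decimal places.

z = -0.993

p̂ = 2561/2997 ≈ 0.854521.
Standard error under H₀: √(0.8608×0.1392/2997) = 0.006323.
z = (0.854521 − 0.8608)/0.006323 = -0.006279/0.006323 = -0.993.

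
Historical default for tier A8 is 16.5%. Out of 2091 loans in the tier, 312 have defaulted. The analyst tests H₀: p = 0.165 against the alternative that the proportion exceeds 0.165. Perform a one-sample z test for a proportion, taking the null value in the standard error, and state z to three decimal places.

p̂ = 312/2091 ≈ 0.14921.
Under H₀, SE = √(0.165·0.835/2091) = √(6.58895e-05) = 0.00812.
z = (0.14921 − 0.165)/0.00812 = -0.01579/0.00812 = -1.945.

z = -1.945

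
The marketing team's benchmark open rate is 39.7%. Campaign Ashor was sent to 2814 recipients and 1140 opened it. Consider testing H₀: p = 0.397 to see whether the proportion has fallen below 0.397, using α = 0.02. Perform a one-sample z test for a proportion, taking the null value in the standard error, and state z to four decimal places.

z = 0.8801

p̂ = 1140/2814 ≈ 0.405117.
SE = √(p₀(1−p₀)/n) = √(0.23939/2814) = 0.009223.
z = (0.405117 − 0.397)/0.009223 = 0.008117/0.009223 = 0.8801.
p-value = P(Z < 0.880) ≈ 0.8106, so at α = 0.02 we fail to reject H₀.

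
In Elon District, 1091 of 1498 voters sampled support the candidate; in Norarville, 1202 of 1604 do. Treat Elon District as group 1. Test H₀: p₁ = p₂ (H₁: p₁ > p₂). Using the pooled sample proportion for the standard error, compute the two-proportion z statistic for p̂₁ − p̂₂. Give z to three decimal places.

p̂₁ = 1091/1498 ≈ 0.72830, p̂₂ = 1202/1604 ≈ 0.74938.
Pooled p̂ = (1091+1202)/(1498+1604) = 2293/3102 = 0.73920.
SE = √(0.192783 × 0.001291) = 0.01578.
z = (0.72830 − 0.74938)/0.01578 = -0.02108/0.01578 = -1.336.

z = -1.336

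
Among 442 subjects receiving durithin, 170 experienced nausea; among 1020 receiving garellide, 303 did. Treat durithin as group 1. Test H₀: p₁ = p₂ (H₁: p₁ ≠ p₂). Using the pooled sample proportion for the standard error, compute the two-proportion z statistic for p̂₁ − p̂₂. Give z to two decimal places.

p̂₁ = 170/442 = 0.3846, p̂₂ = 303/1020 = 0.2971.
Pooled p̂ = (170+303)/(442+1020) = 473/1462 = 0.3235.
SE = √(0.218858 × 0.00324284) = 0.0266.
z = (0.3846 − 0.2971)/0.0266 = 0.0875/0.0266 = 3.29.
p-value = 2·P(Z > 3.287) ≈ 0.0010.

z = 3.29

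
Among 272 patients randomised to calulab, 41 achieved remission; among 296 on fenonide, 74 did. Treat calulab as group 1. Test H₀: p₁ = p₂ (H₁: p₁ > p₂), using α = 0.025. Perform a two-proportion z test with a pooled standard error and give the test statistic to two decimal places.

p̂₁ = 41/272 = 0.1507, p̂₂ = 74/296 = 0.2500.
Pooled p̂ = (41+74)/(272+296) = 115/568 = 0.2025.
SE = √(p̂(1−p̂)(1/n₁+1/n₂)) = √(0.2025·0.7975·0.00705485) = √(0.00113917) = 0.0338.
z = (0.1507 − 0.2500)/0.0338 = -0.0993/0.0338 = -2.94.
p-value = P(Z > -2.941) ≈ 0.9984, so at α = 0.025 we fail to reject H₀.

z = -2.94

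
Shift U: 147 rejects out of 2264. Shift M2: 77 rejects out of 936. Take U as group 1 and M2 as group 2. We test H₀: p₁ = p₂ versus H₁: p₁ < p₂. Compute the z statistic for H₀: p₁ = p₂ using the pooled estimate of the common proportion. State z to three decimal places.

z = -1.748

p̂₁ = 147/2264 = 0.064929, p̂₂ = 77/936 = 0.082265.
Pooled p̂ = (147+77)/(2264+936) = 224/3200 = 0.070000.
SE = √(0.0651 × 0.00151007) = 0.009915.
z = (0.064929 − 0.082265)/0.009915 = -0.017336/0.009915 = -1.748.
p-value = P(Z < -1.748) ≈ 0.0402.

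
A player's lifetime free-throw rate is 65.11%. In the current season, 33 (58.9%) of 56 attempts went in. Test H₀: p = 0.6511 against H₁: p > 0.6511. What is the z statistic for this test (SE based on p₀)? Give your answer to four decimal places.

z = -0.9705

p̂ = 33/56 ≈ 0.589286.
SE = √(p₀(1−p₀)/n) = √(0.22717/56) = 0.063691.
z = (0.589286 − 0.6511)/0.063691 = -0.061814/0.063691 = -0.9705.
p-value = P(Z > -0.971) ≈ 0.8341.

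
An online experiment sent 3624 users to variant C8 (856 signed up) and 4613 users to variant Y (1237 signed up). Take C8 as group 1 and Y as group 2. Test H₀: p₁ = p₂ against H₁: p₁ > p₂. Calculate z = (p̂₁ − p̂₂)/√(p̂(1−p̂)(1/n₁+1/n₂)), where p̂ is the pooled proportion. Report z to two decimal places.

z = -3.31

p̂₁ = 856/3624 ≈ 0.23620, p̂₂ = 1237/4613 ≈ 0.26816.
Pooled p̂ = (856+1237)/(3624+4613) = 2093/8237 = 0.25410.
SE = √(p̂(1−p̂)(1/n₁+1/n₂)) = √(0.25410·0.74590·0.000492717) = √(9.33856e-05) = 0.00966.
z = (0.23620 − 0.26816)/0.00966 = -0.03196/0.00966 = -3.31.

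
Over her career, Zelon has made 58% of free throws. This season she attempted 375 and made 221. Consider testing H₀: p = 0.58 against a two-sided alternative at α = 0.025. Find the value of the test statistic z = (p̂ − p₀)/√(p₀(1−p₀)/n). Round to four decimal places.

p̂ = 221/375 ≈ 0.589333.
Under H₀, SE = √(0.58·0.42/375) = √(0.0006496) = 0.025487.
z = (0.589333 − 0.58)/0.025487 = 0.009333/0.025487 = 0.3662.
p-value = 2·P(Z > 0.366) ≈ 0.7142. With α = 0.025, fail to reject H₀.

z = 0.3662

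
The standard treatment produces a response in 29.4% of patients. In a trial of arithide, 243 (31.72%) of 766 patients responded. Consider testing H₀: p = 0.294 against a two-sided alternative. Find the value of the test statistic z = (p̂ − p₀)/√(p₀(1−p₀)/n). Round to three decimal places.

p̂ = 243/766 = 0.31723.
Under H₀, SE = √(0.294·0.706/766) = √(0.000270971) = 0.01646.
z = (0.31723 − 0.294)/0.01646 = 0.02323/0.01646 = 1.411.
p-value = 2·P(Z > 1.411) ≈ 0.1581.

z = 1.411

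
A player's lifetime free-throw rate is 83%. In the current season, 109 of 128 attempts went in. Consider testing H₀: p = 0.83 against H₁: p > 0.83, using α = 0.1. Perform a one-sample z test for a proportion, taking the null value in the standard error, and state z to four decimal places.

p̂ = 109/128 ≈ 0.851562.
Standard error under H₀: √(0.83×0.17/128) = 0.033202.
z = (0.851562 − 0.83)/0.033202 = 0.021562/0.033202 = 0.6494.
p-value = P(Z > 0.649) ≈ 0.2580; since p > α = 0.1, fail to reject H₀.

z = 0.6494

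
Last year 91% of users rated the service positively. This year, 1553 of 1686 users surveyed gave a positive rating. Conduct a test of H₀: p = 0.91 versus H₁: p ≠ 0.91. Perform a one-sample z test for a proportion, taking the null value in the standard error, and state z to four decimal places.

p̂ = 1553/1686 ≈ 0.9211151.
Standard error under H₀: √(0.91×0.09/1686) = 0.0069697.
z = (0.9211151 − 0.91)/0.0069697 = 0.0111151/0.0069697 = 1.5948.

z = 1.5948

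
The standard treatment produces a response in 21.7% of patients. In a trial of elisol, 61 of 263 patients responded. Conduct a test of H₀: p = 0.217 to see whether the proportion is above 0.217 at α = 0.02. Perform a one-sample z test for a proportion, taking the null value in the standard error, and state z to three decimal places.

p̂ = 61/263 = 0.23194.
SE = √(p₀(1−p₀)/n) = √(0.16991/263) = 0.02542.
z = (0.23194 − 0.217)/0.02542 = 0.01494/0.02542 = 0.588.
p-value = P(Z > 0.588) ≈ 0.2783, so at α = 0.02 we fail to reject H₀.

z = 0.588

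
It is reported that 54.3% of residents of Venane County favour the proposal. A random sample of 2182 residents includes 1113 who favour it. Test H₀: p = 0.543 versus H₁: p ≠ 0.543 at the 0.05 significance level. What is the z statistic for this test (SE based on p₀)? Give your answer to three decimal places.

p̂ = 1113/2182 = 0.510082.
SE = √(p₀(1−p₀)/n) = √(0.24815/2182) = 0.010664.
z = (0.510082 − 0.543)/0.010664 = -0.032918/0.010664 = -3.087.
Two-sided p-value ≈ 2·Φ(−3.087) = 0.0020; since p < α = 0.05, reject H₀.

z = -3.087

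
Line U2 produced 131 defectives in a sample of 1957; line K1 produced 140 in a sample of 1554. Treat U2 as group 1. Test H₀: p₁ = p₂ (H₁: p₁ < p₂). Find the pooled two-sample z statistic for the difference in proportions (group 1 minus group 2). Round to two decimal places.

p̂₁ = 131/1957 ≈ 0.0669, p̂₂ = 140/1554 ≈ 0.0901.
Pooled p̂ = (131+140)/(1957+1554) = 271/3511 = 0.0772.
SE = √(0.0712283 × 0.00115449) = 0.0091.
z = (0.0669 − 0.0901)/0.0091 = -0.0232/0.0091 = -2.55.
p-value = P(Z < -2.553) ≈ 0.0053.

z = -2.55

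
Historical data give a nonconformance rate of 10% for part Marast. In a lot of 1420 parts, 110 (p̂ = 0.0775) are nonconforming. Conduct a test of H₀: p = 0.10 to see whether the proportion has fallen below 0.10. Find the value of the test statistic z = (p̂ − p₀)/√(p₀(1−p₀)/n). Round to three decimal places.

z = -2.831

p̂ = 110/1420 ≈ 0.077465.
Standard error under H₀: √(0.1×0.9/1420) = 0.007961.
z = (0.077465 − 0.1)/0.007961 = -0.022535/0.007961 = -2.831.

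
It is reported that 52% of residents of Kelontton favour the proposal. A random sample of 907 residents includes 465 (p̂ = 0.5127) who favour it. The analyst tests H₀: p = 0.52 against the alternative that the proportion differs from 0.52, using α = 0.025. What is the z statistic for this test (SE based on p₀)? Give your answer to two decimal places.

p̂ = 465/907 = 0.5127.
SE = √(p₀(1−p₀)/n) = √(0.2496/907) = 0.0166.
z = (0.5127 − 0.52)/0.0166 = -0.0073/0.0166 = -0.44.
Two-sided p-value ≈ 2·Φ(−0.441) = 0.6590, so at α = 0.025 we fail to reject H₀.

z = -0.44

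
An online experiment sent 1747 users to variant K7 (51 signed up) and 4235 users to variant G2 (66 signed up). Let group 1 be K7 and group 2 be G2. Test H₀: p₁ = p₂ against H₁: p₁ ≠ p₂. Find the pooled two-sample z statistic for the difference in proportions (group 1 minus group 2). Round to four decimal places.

p̂₁ = 51/1747 ≈ 0.0291929, p̂₂ = 66/4235 ≈ 0.0155844.
Pooled p̂ = (51+66)/(1747+4235) = 117/5982 = 0.0195587.
SE = √(p̂(1−p̂)(1/n₁+1/n₂)) = √(0.0195587·0.9804413·0.000808537) = √(1.55046e-05) = 0.0039376.
z = (0.0291929 − 0.0155844)/0.0039376 = 0.0136085/0.0039376 = 3.4560.
p-value = 2·P(Z > 3.456) ≈ 0.0005.

z = 3.4560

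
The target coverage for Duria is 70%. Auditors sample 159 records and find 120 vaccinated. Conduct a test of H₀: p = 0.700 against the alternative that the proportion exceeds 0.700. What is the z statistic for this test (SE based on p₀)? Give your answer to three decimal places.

p̂ = 120/159 = 0.75472.
Standard error under H₀: √(0.7×0.3/159) = 0.03634.
z = (0.75472 − 0.7)/0.03634 = 0.05472/0.03634 = 1.506.
p-value = P(Z > 1.506) ≈ 0.0661.

z = 1.506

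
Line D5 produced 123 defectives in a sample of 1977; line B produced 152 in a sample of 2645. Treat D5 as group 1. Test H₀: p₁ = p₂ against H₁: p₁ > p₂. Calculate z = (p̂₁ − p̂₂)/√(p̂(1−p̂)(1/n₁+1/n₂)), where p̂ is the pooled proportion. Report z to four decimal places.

p̂₁ = 123/1977 = 0.0622155, p̂₂ = 152/2645 = 0.0574669.
Pooled p̂ = (123+152)/(1977+2645) = 275/4622 = 0.0594981.
SE = √(0.055958 × 0.000883889) = 0.0070328.
z = (0.0622155 − 0.0574669)/0.0070328 = 0.0047486/0.0070328 = 0.6752.
p-value = P(Z > 0.675) ≈ 0.2498.

z = 0.6752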